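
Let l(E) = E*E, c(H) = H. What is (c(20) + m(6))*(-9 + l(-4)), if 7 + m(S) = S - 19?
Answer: 0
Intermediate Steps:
m(S) = -26 + S (m(S) = -7 + (S - 19) = -7 + (-19 + S) = -26 + S)
l(E) = E²
(c(20) + m(6))*(-9 + l(-4)) = (20 + (-26 + 6))*(-9 + (-4)²) = (20 - 20)*(-9 + 16) = 0*7 = 0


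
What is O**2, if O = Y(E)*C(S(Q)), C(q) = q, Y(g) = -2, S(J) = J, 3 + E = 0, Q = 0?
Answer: 0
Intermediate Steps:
E = -3 (E = -3 + 0 = -3)
O = 0 (O = -2*0 = 0)
O**2 = 0**2 = 0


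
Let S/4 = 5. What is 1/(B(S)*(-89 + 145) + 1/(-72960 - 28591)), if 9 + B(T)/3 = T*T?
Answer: 101551/6670682087 ≈ 1.5223e-5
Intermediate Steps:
S = 20 (S = 4*5 = 20)
B(T) = -27 + 3*T² (B(T) = -27 + 3*(T*T) = -27 + 3*T²)
1/(B(S)*(-89 + 145) + 1/(-72960 - 28591)) = 1/((-27 + 3*20²)*(-89 + 145) + 1/(-72960 - 28591)) = 1/((-27 + 3*400)*56 + 1/(-101551)) = 1/((-27 + 1200)*56 - 1/101551) = 1/(1173*56 - 1/101551) = 1/(65688 - 1/101551) = 1/(6670682087/101551) = 101551/6670682087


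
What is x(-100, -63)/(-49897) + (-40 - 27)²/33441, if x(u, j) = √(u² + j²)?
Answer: 4489/33441 - √13969/49897 ≈ 0.13187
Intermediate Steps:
x(u, j) = √(j² + u²)
x(-100, -63)/(-49897) + (-40 - 27)²/33441 = √((-63)² + (-100)²)/(-49897) + (-40 - 27)²/33441 = √(3969 + 10000)*(-1/49897) + (-67)²*(1/33441) = √13969*(-1/49897) + 4489*(1/33441) = -√13969/49897 + 4489/33441 = 4489/33441 - √13969/49897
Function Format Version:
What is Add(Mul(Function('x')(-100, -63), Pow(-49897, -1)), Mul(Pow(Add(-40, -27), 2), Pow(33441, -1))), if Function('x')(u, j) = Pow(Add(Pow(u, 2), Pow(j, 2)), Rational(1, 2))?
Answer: Add(Rational(4489, 33441), Mul(Rational(-1, 49897), Pow(13969, Rational(1, 2)))) ≈ 0.13187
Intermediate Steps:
Function('x')(u, j) = Pow(Add(Pow(j, 2), Pow(u, 2)), Rational(1, 2))
Add(Mul(Function('x')(-100, -63), Pow(-49897, -1)), Mul(Pow(Add(-40, -27), 2), Pow(33441, -1))) = Add(Mul(Pow(Add(Pow(-63, 2), Pow(-100, 2)), Rational(1, 2)), Pow(-49897, -1)), Mul(Pow(Add(-40, -27), 2), Pow(33441, -1))) = Add(Mul(Pow(Add(3969, 10000), Rational(1, 2)), Rational(-1, 49897)), Mul(Pow(-67, 2), Rational(1, 33441))) = Add(Mul(Pow(13969, Rational(1, 2)), Rational(-1, 49897)), Mul(4489, Rational(1, 33441))) = Add(Mul(Rational(-1, 49897), Pow(13969, Rational(1, 2))), Rational(4489, 33441)) = Add(Rational(4489, 33441), Mul(Rational(-1, 49897), Pow(13969, Rational(1, 2))))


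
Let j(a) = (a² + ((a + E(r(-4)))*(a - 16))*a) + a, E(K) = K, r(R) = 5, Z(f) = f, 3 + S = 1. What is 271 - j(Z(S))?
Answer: 161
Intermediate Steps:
S = -2 (S = -3 + 1 = -2)
j(a) = a + a² + a*(-16 + a)*(5 + a) (j(a) = (a² + ((a + 5)*(a - 16))*a) + a = (a² + ((5 + a)*(-16 + a))*a) + a = (a² + ((-16 + a)*(5 + a))*a) + a = (a² + a*(-16 + a)*(5 + a)) + a = a + a² + a*(-16 + a)*(5 + a))
271 - j(Z(S)) = 271 - (-2)*(-79 + (-2)² - 10*(-2)) = 271 - (-2)*(-79 + 4 + 20) = 271 - (-2)*(-55) = 271 - 1*110 = 271 - 110 = 161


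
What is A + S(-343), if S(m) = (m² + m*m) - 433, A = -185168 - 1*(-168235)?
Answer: 217932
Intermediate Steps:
A = -16933 (A = -185168 + 168235 = -16933)
S(m) = -433 + 2*m² (S(m) = (m² + m²) - 433 = 2*m² - 433 = -433 + 2*m²)
A + S(-343) = -16933 + (-433 + 2*(-343)²) = -16933 + (-433 + 2*117649) = -16933 + (-433 + 235298) = -16933 + 234865 = 217932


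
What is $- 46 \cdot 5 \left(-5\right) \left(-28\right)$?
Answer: $-32200$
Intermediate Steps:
$- 46 \cdot 5 \left(-5\right) \left(-28\right) = \left(-46\right) \left(-25\right) \left(-28\right) = 1150 \left(-28\right) = -32200$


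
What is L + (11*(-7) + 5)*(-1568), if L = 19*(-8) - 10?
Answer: 112734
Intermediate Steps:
L = -162 (L = -152 - 10 = -162)
L + (11*(-7) + 5)*(-1568) = -162 + (11*(-7) + 5)*(-1568) = -162 + (-77 + 5)*(-1568) = -162 - 72*(-1568) = -162 + 112896 = 112734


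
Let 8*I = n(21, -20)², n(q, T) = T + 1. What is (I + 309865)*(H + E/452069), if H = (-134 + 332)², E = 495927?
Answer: 43941311196366843/3616552 ≈ 1.2150e+10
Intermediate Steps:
n(q, T) = 1 + T
I = 361/8 (I = (1 - 20)²/8 = (⅛)*(-19)² = (⅛)*361 = 361/8 ≈ 45.125)
H = 39204 (H = 198² = 39204)
(I + 309865)*(H + E/452069) = (361/8 + 309865)*(39204 + 495927/452069) = 2479281*(39204 + 495927*(1/452069))/8 = 2479281*(39204 + 495927/452069)/8 = (2479281/8)*(17723409003/452069) = 43941311196366843/3616552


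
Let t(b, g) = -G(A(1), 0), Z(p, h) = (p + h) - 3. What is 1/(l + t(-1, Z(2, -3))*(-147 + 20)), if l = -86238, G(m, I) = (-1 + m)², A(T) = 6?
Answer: -1/83063 ≈ -1.2039e-5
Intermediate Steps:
Z(p, h) = -3 + h + p (Z(p, h) = (h + p) - 3 = -3 + h + p)
t(b, g) = -25 (t(b, g) = -(-1 + 6)² = -1*5² = -1*25 = -25)
1/(l + t(-1, Z(2, -3))*(-147 + 20)) = 1/(-86238 - 25*(-147 + 20)) = 1/(-86238 - 25*(-127)) = 1/(-86238 + 3175) = 1/(-83063) = -1/83063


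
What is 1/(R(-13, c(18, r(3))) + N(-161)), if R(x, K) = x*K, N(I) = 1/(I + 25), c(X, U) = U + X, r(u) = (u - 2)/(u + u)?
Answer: -408/96359 ≈ -0.0042342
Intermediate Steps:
r(u) = (-2 + u)/(2*u) (r(u) = (-2 + u)/((2*u)) = (-2 + u)*(1/(2*u)) = (-2 + u)/(2*u))
N(I) = 1/(25 + I)
R(x, K) = K*x
1/(R(-13, c(18, r(3))) + N(-161)) = 1/(((½)*(-2 + 3)/3 + 18)*(-13) + 1/(25 - 161)) = 1/(((½)*(⅓)*1 + 18)*(-13) + 1/(-136)) = 1/((⅙ + 18)*(-13) - 1/136) = 1/((109/6)*(-13) - 1/136) = 1/(-1417/6 - 1/136) = 1/(-96359/408) = -408/96359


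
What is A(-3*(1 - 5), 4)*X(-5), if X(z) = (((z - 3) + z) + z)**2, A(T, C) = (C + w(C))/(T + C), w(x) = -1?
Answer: 243/4 ≈ 60.750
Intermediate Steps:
A(T, C) = (-1 + C)/(C + T) (A(T, C) = (C - 1)/(T + C) = (-1 + C)/(C + T))
X(z) = (-3 + 3*z)**2 (X(z) = (((-3 + z) + z) + z)**2 = ((-3 + 2*z) + z)**2 = (-3 + 3*z)**2)
A(-3*(1 - 5), 4)*X(-5) = ((-1 + 4)/(4 - 3*(1 - 5)))*(9*(-1 - 5)**2) = (3/(4 - 3*(-4)))*(9*(-6)**2) = (3/(4 + 12))*(9*36) = (3/16)*324 = 243/4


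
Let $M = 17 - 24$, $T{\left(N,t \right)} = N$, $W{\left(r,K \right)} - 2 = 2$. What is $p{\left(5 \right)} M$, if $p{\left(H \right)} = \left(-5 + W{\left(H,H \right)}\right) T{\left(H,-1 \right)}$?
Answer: $35$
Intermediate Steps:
$W{\left(r,K \right)} = 4$ ($W{\left(r,K \right)} = 2 + 2 = 4$)
$M = -7$
$p{\left(H \right)} = - H$ ($p{\left(H \right)} = \left(-5 + 4\right) H = - H$)
$p{\left(5 \right)} M = \left(-1\right) 5 \left(-7\right) = \left(-5\right) \left(-7\right) = 35$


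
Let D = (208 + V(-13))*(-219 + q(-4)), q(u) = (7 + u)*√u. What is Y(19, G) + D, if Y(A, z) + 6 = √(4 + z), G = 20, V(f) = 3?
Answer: -46215 + 2*√6 + 1266*I ≈ -46210.0 + 1266.0*I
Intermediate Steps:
q(u) = √u*(7 + u)
Y(A, z) = -6 + √(4 + z)
D = -46209 + 1266*I (D = (208 + 3)*(-219 + √(-4)*(7 - 4)) = 211*(-219 + (2*I)*3) = 211*(-219 + 6*I) = -46209 + 1266*I ≈ -46209.0 + 1266.0*I)
Y(19, G) + D = (-6 + √(4 + 20)) + (-46209 + 1266*I) = (-6 + √24) + (-46209 + 1266*I) = (-6 + 2*√6) + (-46209 + 1266*I) = -46215 + 2*√6 + 1266*I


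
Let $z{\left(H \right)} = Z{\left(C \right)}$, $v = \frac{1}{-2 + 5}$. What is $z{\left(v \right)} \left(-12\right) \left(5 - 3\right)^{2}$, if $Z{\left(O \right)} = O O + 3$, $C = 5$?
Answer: $-1344$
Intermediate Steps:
$Z{\left(O \right)} = 3 + O^{2}$ ($Z{\left(O \right)} = O^{2} + 3 = 3 + O^{2}$)
$v = \frac{1}{3} \approx 0.33333$
$z{\left(H \right)} = 28$ ($z{\left(H \right)} = 3 + 5^{2} = 3 + 25 = 28$)
$z{\left(v \right)} \left(-12\right) \left(5 - 3\right)^{2} = 28 \left(-12\right) \left(5 - 3\right)^{2} = - 336 \left(5 - 3\right)^{2} = - 336 \cdot 2^{2} = \left(-336\right) 4 = -1344$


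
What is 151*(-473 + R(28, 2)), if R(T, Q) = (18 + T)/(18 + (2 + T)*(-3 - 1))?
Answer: -3646046/51 ≈ -71491.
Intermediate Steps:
R(T, Q) = (18 + T)/(10 - 4*T) (R(T, Q) = (18 + T)/(18 + (2 + T)*(-4)) = (18 + T)/(18 + (-8 - 4*T)) = (18 + T)/(10 - 4*T))
151*(-473 + R(28, 2)) = 151*(-473 + (-18 - 1*28)/(2*(-5 + 2*28))) = 151*(-473 + (-18 - 28)/(2*(-5 + 56))) = 151*(-473 + (½)*(-46)/51) = 151*(-473 + (½)*(1/51)*(-46)) = 151*(-473 - 23/51) = 151*(-24146/51) = -3646046/51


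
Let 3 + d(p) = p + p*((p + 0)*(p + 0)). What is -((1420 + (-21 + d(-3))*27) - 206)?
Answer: 244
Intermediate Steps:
d(p) = -3 + p + p**3 (d(p) = -3 + (p + p*((p + 0)*(p + 0))) = -3 + (p + p*(p*p)) = -3 + (p + p*p**2) = -3 + (p + p**3) = -3 + p + p**3)
-((1420 + (-21 + d(-3))*27) - 206) = -((1420 + (-21 + (-3 - 3 + (-3)**3))*27) - 206) = -((1420 + (-21 + (-3 - 3 - 27))*27) - 206) = -((1420 + (-21 - 33)*27) - 206) = -((1420 - 54*27) - 206) = -((1420 - 1458) - 206) = -(-38 - 206) = -1*(-244) = 244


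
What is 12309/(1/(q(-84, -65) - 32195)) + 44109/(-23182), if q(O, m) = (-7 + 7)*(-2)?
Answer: -9186754371519/23182 ≈ -3.9629e+8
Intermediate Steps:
q(O, m) = 0 (q(O, m) = 0*(-2) = 0)
12309/(1/(q(-84, -65) - 32195)) + 44109/(-23182) = 12309/(1/(0 - 32195)) + 44109/(-23182) = 12309/(1/(-32195)) + 44109*(-1/23182) = 12309/(-1/32195) - 44109/23182 = 12309*(-32195) - 44109/23182 = -396288255 - 44109/23182 = -9186754371519/23182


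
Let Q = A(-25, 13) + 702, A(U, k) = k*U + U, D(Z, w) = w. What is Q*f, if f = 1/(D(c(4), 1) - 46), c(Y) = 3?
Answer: -352/45 ≈ -7.8222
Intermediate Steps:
A(U, k) = U + U*k (A(U, k) = U*k + U = U + U*k)
f = -1/45 (f = 1/(1 - 46) = 1/(-45) = -1/45 ≈ -0.022222)
Q = 352 (Q = -25*(1 + 13) + 702 = -25*14 + 702 = -350 + 702 = 352)
Q*f = 352*(-1/45) = -352/45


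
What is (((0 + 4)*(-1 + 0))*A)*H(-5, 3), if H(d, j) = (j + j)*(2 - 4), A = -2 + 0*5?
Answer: -96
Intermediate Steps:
A = -2 (A = -2 + 0 = -2)
H(d, j) = -4*j (H(d, j) = (2*j)*(-2) = -4*j)
(((0 + 4)*(-1 + 0))*A)*H(-5, 3) = (((0 + 4)*(-1 + 0))*(-2))*(-4*3) = ((4*(-1))*(-2))*(-12) = -4*(-2)*(-12) = 8*(-12) = -96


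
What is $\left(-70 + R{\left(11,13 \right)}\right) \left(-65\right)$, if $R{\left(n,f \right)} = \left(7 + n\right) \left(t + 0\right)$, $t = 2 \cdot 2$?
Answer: $-130$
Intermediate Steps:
$t = 4$
$R{\left(n,f \right)} = 28 + 4 n$ ($R{\left(n,f \right)} = \left(7 + n\right) \left(4 + 0\right) = \left(7 + n\right) 4 = 28 + 4 n$)
$\left(-70 + R{\left(11,13 \right)}\right) \left(-65\right) = \left(-70 + \left(28 + 4 \cdot 11\right)\right) \left(-65\right) = \left(-70 + \left(28 + 44\right)\right) \left(-65\right) = \left(-70 + 72\right) \left(-65\right) = 2 \left(-65\right) = -130$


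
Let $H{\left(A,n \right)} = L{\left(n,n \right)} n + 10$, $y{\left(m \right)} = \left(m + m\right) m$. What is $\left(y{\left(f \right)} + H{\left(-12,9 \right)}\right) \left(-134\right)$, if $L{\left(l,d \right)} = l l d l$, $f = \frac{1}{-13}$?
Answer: $- \frac{1337450382}{169} \approx -7.9139 \cdot 10^{6}$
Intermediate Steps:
$f = - \frac{1}{13} \approx -0.076923$
$y{\left(m \right)} = 2 m^{2}$ ($y{\left(m \right)} = 2 m m = 2 m^{2}$)
$L{\left(l,d \right)} = d l^{3}$ ($L{\left(l,d \right)} = l^{2} d l = d l^{3}$)
$H{\left(A,n \right)} = 10 + n^{5}$ ($H{\left(A,n \right)} = n n^{3} n + 10 = n^{4} n + 10 = n^{5} + 10 = 10 + n^{5}$)
$\left(y{\left(f \right)} + H{\left(-12,9 \right)}\right) \left(-134\right) = \left(2 \left(- \frac{1}{13}\right)^{2} + \left(10 + 9^{5}\right)\right) \left(-134\right) = \left(2 \cdot \frac{1}{169} + \left(10 + 59049\right)\right) \left(-134\right) = \left(\frac{2}{169} + 59059\right) \left(-134\right) = \frac{9980973}{169} \left(-134\right) = - \frac{1337450382}{169}$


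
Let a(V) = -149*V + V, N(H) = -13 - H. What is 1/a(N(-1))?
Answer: 1/1776 ≈ 0.00056306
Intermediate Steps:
a(V) = -148*V
1/a(N(-1)) = 1/(-148*(-13 - 1*(-1))) = 1/(-148*(-13 + 1)) = 1/(-148*(-12)) = 1/1776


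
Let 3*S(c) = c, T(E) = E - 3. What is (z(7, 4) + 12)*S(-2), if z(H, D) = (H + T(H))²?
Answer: -266/3 ≈ -88.667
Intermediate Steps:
T(E) = -3 + E
z(H, D) = (-3 + 2*H)² (z(H, D) = (H + (-3 + H))² = (-3 + 2*H)²)
S(c) = c/3
(z(7, 4) + 12)*S(-2) = ((-3 + 2*7)² + 12)*((⅓)*(-2)) = ((-3 + 14)² + 12)*(-⅔) = (11² + 12)*(-⅔) = (121 + 12)*(-⅔) = 133*(-⅔) = -266/3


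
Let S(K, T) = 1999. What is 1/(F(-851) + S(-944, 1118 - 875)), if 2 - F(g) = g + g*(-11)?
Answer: -1/6509 ≈ -0.00015363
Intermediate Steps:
F(g) = 2 + 10*g (F(g) = 2 - (g + g*(-11)) = 2 - (g - 11*g) = 2 - (-10)*g = 2 + 10*g)
1/(F(-851) + S(-944, 1118 - 875)) = 1/((2 + 10*(-851)) + 1999) = 1/((2 - 8510) + 1999) = 1/(-8508 + 1999) = 1/(-6509) = -1/6509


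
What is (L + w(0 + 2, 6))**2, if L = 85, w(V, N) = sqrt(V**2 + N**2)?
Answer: 7265 + 340*sqrt(10) ≈ 8340.2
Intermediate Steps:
w(V, N) = sqrt(N**2 + V**2)
(L + w(0 + 2, 6))**2 = (85 + sqrt(6**2 + (0 + 2)**2))**2 = (85 + sqrt(36 + 2**2))**2 = (85 + sqrt(36 + 4))**2 = (85 + sqrt(40))**2 = (85 + 2*sqrt(10))**2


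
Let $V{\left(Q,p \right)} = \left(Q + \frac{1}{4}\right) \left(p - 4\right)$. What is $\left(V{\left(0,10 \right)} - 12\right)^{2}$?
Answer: $\frac{441}{4} \approx 110.25$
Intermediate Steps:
$V{\left(Q,p \right)} = \left(-4 + p\right) \left(\frac{1}{4} + Q\right)$ ($V{\left(Q,p \right)} = \left(Q + \frac{1}{4}\right) \left(-4 + p\right) = \left(\frac{1}{4} + Q\right) \left(-4 + p\right) = \left(-4 + p\right) \left(\frac{1}{4} + Q\right)$)
$\left(V{\left(0,10 \right)} - 12\right)^{2} = \left(\left(-1 - 0 + \frac{1}{4} \cdot 10 + 0 \cdot 10\right) - 12\right)^{2} = \left(\left(-1 + 0 + \frac{5}{2} + 0\right) - 12\right)^{2} = \left(\frac{3}{2} - 12\right)^{2} = \left(- \frac{21}{2}\right)^{2} = \frac{441}{4}$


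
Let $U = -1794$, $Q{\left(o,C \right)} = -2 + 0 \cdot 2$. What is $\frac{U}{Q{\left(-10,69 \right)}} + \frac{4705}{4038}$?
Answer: $\frac{3626791}{4038} \approx 898.17$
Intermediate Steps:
$Q{\left(o,C \right)} = -2$ ($Q{\left(o,C \right)} = -2 + 0 = -2$)
$\frac{U}{Q{\left(-10,69 \right)}} + \frac{4705}{4038} = - \frac{1794}{-2} + \frac{4705}{4038} = \left(-1794\right) \left(- \frac{1}{2}\right) + 4705 \cdot \frac{1}{4038} = 897 + \frac{4705}{4038} = \frac{3626791}{4038}$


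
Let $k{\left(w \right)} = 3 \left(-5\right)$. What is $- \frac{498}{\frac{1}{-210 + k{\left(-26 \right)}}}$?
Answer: $112050$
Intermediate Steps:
$k{\left(w \right)} = -15$
$- \frac{498}{\frac{1}{-210 + k{\left(-26 \right)}}} = - \frac{498}{\frac{1}{-210 - 15}} = - \frac{498}{\frac{1}{-225}} = - \frac{498}{- \frac{1}{225}} = \left(-498\right) \left(-225\right) = 112050$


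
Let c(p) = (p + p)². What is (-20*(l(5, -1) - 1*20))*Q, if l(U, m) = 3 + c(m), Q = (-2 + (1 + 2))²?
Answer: 260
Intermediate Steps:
c(p) = 4*p² (c(p) = (2*p)² = 4*p²)
Q = 1 (Q = (-2 + 3)² = 1² = 1)
l(U, m) = 3 + 4*m²
(-20*(l(5, -1) - 1*20))*Q = -20*((3 + 4*(-1)²) - 1*20)*1 = -20*((3 + 4*1) - 20)*1 = -20*((3 + 4) - 20)*1 = -20*(7 - 20)*1 = -20*(-13)*1 = 260*1 = 260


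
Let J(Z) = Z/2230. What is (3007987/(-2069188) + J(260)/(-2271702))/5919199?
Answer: -761907411251395/3102338052427289866476 ≈ -2.4559e-7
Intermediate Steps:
J(Z) = Z/2230 (J(Z) = Z*(1/2230) = Z/2230)
(3007987/(-2069188) + J(260)/(-2271702))/5919199 = (3007987/(-2069188) + ((1/2230)*260)/(-2271702))/5919199 = (3007987*(-1/2069188) + (26/223)*(-1/2271702))*(1/5919199) = (-3007987/2069188 - 13/253294773)*(1/5919199) = -761907411251395/524114504754324*1/5919199 = -761907411251395/3102338052427289866476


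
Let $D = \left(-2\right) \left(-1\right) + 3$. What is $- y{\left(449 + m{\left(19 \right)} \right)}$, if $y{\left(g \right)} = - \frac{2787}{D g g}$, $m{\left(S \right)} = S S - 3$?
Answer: $\frac{929}{1085415} \approx 0.00085589$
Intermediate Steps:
$m{\left(S \right)} = -3 + S^{2}$ ($m{\left(S \right)} = S^{2} - 3 = -3 + S^{2}$)
$D = 5$ ($D = 2 + 3 = 5$)
$y{\left(g \right)} = - \frac{2787}{5 g^{2}}$ ($y{\left(g \right)} = - \frac{2787}{5 g g} = - \frac{2787}{5 g^{2}}$)
$- y{\left(449 + m{\left(19 \right)} \right)} = - \frac{-2787}{5 \left(449 - \left(3 - 19^{2}\right)\right)^{2}} = - \frac{-2787}{5 \left(449 + \left(-3 + 361\right)\right)^{2}} = - \frac{-2787}{5 \left(449 + 358\right)^{2}} = - \frac{-2787}{5 \cdot 651249} = \left(-1\right) \left(- \frac{929}{1085415}\right) = \frac{929}{1085415}$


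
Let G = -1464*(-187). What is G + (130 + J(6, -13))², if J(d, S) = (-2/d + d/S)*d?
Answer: 48917176/169 ≈ 2.8945e+5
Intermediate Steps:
G = 273768
J(d, S) = d*(-2/d + d/S)
G + (130 + J(6, -13))² = 273768 + (130 + (-2 + 6²/(-13)))² = 273768 + (130 + (-2 - 1/13*36))² = 273768 + (130 + (-2 - 36/13))² = 273768 + (130 - 62/13)² = 273768 + (1628/13)² = 273768 + 2650384/169 = 48917176/169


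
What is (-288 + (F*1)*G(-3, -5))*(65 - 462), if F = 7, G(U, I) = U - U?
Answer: 114336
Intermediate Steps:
G(U, I) = 0
(-288 + (F*1)*G(-3, -5))*(65 - 462) = (-288 + (7*1)*0)*(65 - 462) = (-288 + 7*0)*(-397) = (-288 + 0)*(-397) = -288*(-397) = 114336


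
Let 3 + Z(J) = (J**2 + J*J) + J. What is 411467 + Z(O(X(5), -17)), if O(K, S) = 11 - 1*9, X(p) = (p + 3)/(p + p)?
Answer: 411474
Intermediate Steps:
X(p) = (3 + p)/(2*p) (X(p) = (3 + p)/((2*p)) = (3 + p)*(1/(2*p)) = (3 + p)/(2*p))
O(K, S) = 2 (O(K, S) = 11 - 9 = 2)
Z(J) = -3 + J + 2*J**2 (Z(J) = -3 + ((J**2 + J*J) + J) = -3 + ((J**2 + J**2) + J) = -3 + (2*J**2 + J) = -3 + (J + 2*J**2) = -3 + J + 2*J**2)
411467 + Z(O(X(5), -17)) = 411467 + (-3 + 2 + 2*2**2) = 411467 + (-3 + 2 + 2*4) = 411467 + (-3 + 2 + 8) = 411467 + 7 = 411474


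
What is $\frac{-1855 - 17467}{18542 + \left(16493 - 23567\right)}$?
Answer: $- \frac{9661}{5734} \approx -1.6849$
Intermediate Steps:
$\frac{-1855 - 17467}{18542 + \left(16493 - 23567\right)} = - \frac{19322}{18542 - 7074} = - \frac{19322}{11468} = \left(-19322\right) \frac{1}{11468} = - \frac{9661}{5734}$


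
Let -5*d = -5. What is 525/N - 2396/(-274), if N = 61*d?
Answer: 145003/8357 ≈ 17.351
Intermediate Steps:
d = 1 (d = -1/5*(-5) = 1)
N = 61 (N = 61*1 = 61)
525/N - 2396/(-274) = 525/61 - 2396/(-274) = 525*(1/61) - 2396*(-1/274) = 525/61 + 1198/137 = 145003/8357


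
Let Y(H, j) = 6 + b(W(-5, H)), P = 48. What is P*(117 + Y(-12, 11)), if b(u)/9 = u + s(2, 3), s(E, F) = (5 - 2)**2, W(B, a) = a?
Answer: 4608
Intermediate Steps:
s(E, F) = 9 (s(E, F) = 3**2 = 9)
b(u) = 81 + 9*u (b(u) = 9*(u + 9) = 9*(9 + u) = 81 + 9*u)
Y(H, j) = 87 + 9*H (Y(H, j) = 6 + (81 + 9*H) = 87 + 9*H)
P*(117 + Y(-12, 11)) = 48*(117 + (87 + 9*(-12))) = 48*(117 + (87 - 108)) = 48*(117 - 21) = 48*96 = 4608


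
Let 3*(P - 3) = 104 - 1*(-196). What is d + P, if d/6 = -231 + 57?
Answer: -941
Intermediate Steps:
P = 103 (P = 3 + (104 - 1*(-196))/3 = 3 + (104 + 196)/3 = 3 + (⅓)*300 = 3 + 100 = 103)
d = -1044 (d = 6*(-231 + 57) = 6*(-174) = -1044)
d + P = -1044 + 103 = -941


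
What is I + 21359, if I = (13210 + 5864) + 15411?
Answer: 55844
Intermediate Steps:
I = 34485 (I = 19074 + 15411 = 34485)
I + 21359 = 34485 + 21359 = 55844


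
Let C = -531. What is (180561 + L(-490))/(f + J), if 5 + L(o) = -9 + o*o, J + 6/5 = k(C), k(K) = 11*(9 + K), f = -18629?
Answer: -2103235/121861 ≈ -17.259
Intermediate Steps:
k(K) = 99 + 11*K
J = -28716/5 (J = -6/5 + (99 + 11*(-531)) = -6/5 + (99 - 5841) = -6/5 - 5742 = -28716/5 ≈ -5743.2)
L(o) = -14 + o² (L(o) = -5 + (-9 + o*o) = -5 + (-9 + o²) = -14 + o²)
(180561 + L(-490))/(f + J) = (180561 + (-14 + (-490)²))/(-18629 - 28716/5) = (180561 + (-14 + 240100))/(-121861/5) = (180561 + 240086)*(-5/121861) = 420647*(-5/121861) = -2103235/121861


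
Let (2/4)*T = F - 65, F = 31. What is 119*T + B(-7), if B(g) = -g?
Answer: -8085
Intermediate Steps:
T = -68 (T = 2*(31 - 65) = 2*(-34) = -68)
119*T + B(-7) = 119*(-68) - 1*(-7) = -8092 + 7 = -8085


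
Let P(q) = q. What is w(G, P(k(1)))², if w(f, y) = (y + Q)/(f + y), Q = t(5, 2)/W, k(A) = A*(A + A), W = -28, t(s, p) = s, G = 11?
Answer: 2601/132496 ≈ 0.019631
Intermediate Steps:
k(A) = 2*A² (k(A) = A*(2*A) = 2*A²)
Q = -5/28 (Q = 5/(-28) = 5*(-1/28) = -5/28 ≈ -0.17857)
w(f, y) = (-5/28 + y)/(f + y) (w(f, y) = (y - 5/28)/(f + y) = (-5/28 + y)/(f + y))
w(G, P(k(1)))² = ((-5/28 + 2*1²)/(11 + 2*1²))² = ((-5/28 + 2*1)/(11 + 2*1))² = ((-5/28 + 2)/(11 + 2))² = ((51/28)/13)² = ((1/13)*(51/28))² = (51/364)² = 2601/132496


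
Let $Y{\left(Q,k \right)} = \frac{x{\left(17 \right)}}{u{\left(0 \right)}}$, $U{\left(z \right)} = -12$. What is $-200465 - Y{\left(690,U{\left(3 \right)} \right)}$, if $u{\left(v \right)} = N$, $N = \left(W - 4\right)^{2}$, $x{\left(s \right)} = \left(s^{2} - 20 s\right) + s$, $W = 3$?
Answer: $-200431$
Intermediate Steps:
$x{\left(s \right)} = s^{2} - 19 s$
$N = 1$ ($N = \left(3 - 4\right)^{2} = \left(-1\right)^{2} = 1$)
$u{\left(v \right)} = 1$
$Y{\left(Q,k \right)} = -34$ ($Y{\left(Q,k \right)} = \frac{17 \left(-19 + 17\right)}{1} = 17 \left(-2\right) 1 = \left(-34\right) 1 = -34$)
$-200465 - Y{\left(690,U{\left(3 \right)} \right)} = -200465 - -34 = -200465 + 34 = -200431$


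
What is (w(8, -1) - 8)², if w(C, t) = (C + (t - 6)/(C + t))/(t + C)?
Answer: 49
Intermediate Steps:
w(C, t) = (C + (-6 + t)/(C + t))/(C + t)
(w(8, -1) - 8)² = ((-6 - 1 + 8² + 8*(-1))/(8 - 1)² - 8)² = ((-6 - 1 + 64 - 8)/7² - 8)² = ((1/49)*49 - 8)² = (1 - 8)² = (-7)² = 49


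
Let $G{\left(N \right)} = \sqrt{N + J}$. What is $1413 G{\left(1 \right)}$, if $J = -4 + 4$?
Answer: $1413$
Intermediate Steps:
$J = 0$
$G{\left(N \right)} = \sqrt{N}$ ($G{\left(N \right)} = \sqrt{N + 0} = \sqrt{N}$)
$1413 G{\left(1 \right)} = 1413 \sqrt{1} = 1413 \cdot 1 = 1413$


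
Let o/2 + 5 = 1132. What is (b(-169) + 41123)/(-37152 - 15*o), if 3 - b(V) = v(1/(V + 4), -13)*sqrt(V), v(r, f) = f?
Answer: -20563/35481 - 169*I/70962 ≈ -0.57955 - 0.0023816*I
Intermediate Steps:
o = 2254 (o = -10 + 2*1132 = -10 + 2264 = 2254)
b(V) = 3 + 13*sqrt(V) (b(V) = 3 - (-13)*sqrt(V) = 3 + 13*sqrt(V))
(b(-169) + 41123)/(-37152 - 15*o) = ((3 + 13*sqrt(-169)) + 41123)/(-37152 - 15*2254) = ((3 + 13*(13*I)) + 41123)/(-37152 - 33810) = ((3 + 169*I) + 41123)/(-70962) = (41126 + 169*I)*(-1/70962) = -20563/35481 - 169*I/70962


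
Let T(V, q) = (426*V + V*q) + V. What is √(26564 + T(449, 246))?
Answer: 7*√6709 ≈ 573.36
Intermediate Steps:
T(V, q) = 427*V + V*q
√(26564 + T(449, 246)) = √(26564 + 449*(427 + 246)) = √(26564 + 449*673) = √(26564 + 302177) = √328741 = 7*√6709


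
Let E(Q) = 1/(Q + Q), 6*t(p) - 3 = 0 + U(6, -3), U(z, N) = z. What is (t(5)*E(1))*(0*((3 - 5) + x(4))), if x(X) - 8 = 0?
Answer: 0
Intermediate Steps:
x(X) = 8 (x(X) = 8 + 0 = 8)
t(p) = 3/2 (t(p) = ½ + (0 + 6)/6 = ½ + (⅙)*6 = ½ + 1 = 3/2)
E(Q) = 1/(2*Q)
(t(5)*E(1))*(0*((3 - 5) + x(4))) = (3*((½)/1)/2)*(0*((3 - 5) + 8)) = (3*((½)*1)/2)*(0*(-2 + 8)) = ((3/2)*(½))*(0*6) = (¾)*0 = 0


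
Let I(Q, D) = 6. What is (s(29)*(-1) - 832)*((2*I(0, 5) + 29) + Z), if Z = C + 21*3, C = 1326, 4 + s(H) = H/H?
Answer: -1185470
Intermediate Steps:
s(H) = -3 (s(H) = -4 + H/H = -4 + 1 = -3)
Z = 1389 (Z = 1326 + 21*3 = 1326 + 63 = 1389)
(s(29)*(-1) - 832)*((2*I(0, 5) + 29) + Z) = (-3*(-1) - 832)*((2*6 + 29) + 1389) = (3 - 832)*((12 + 29) + 1389) = -829*(41 + 1389) = -829*1430 = -1185470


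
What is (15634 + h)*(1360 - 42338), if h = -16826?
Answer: 48845776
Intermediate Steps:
(15634 + h)*(1360 - 42338) = (15634 - 16826)*(1360 - 42338) = -1192*(-40978) = 48845776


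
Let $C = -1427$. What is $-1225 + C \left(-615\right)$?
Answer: $876380$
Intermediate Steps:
$-1225 + C \left(-615\right) = -1225 - -877605 = -1225 + 877605 = 876380$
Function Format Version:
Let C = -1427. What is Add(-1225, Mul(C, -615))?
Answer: 876380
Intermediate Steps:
Add(-1225, Mul(C, -615)) = Add(-1225, Mul(-1427, -615)) = Add(-1225, 877605) = 876380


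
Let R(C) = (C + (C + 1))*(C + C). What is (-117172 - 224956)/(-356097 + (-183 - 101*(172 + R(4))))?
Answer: 85532/95231 ≈ 0.89815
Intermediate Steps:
R(C) = 2*C*(1 + 2*C) (R(C) = (C + (1 + C))*(2*C) = (1 + 2*C)*(2*C) = 2*C*(1 + 2*C))
(-117172 - 224956)/(-356097 + (-183 - 101*(172 + R(4)))) = (-117172 - 224956)/(-356097 + (-183 - 101*(172 + 2*4*(1 + 2*4)))) = -342128/(-356097 + (-183 - 101*(172 + 2*4*(1 + 8)))) = -342128/(-356097 + (-183 - 101*(172 + 2*4*9))) = -342128/(-356097 + (-183 - 101*(172 + 72))) = -342128/(-356097 + (-183 - 101*244)) = -342128/(-356097 + (-183 - 24644)) = -342128/(-356097 - 24827) = -342128/(-380924) = -342128*(-1/380924) = 85532/95231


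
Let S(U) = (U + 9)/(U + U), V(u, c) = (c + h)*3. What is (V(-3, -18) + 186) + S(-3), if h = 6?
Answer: 149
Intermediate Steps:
V(u, c) = 18 + 3*c (V(u, c) = (c + 6)*3 = (6 + c)*3 = 18 + 3*c)
S(U) = (9 + U)/(2*U) (S(U) = (9 + U)/((2*U)) = (9 + U)*(1/(2*U)) = (9 + U)/(2*U))
(V(-3, -18) + 186) + S(-3) = ((18 + 3*(-18)) + 186) + (½)*(9 - 3)/(-3) = ((18 - 54) + 186) + (½)*(-⅓)*6 = (-36 + 186) - 1 = 150 - 1 = 149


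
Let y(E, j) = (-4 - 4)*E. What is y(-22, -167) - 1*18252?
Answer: -18076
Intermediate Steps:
y(E, j) = -8*E
y(-22, -167) - 1*18252 = -8*(-22) - 1*18252 = 176 - 18252 = -18076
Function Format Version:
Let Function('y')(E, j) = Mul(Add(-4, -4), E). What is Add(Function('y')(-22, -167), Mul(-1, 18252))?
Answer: -18076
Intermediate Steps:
Function('y')(E, j) = Mul(-8, E)
Add(Function('y')(-22, -167), Mul(-1, 18252)) = Add(Mul(-8, -22), Mul(-1, 18252)) = Add(176, -18252) = -18076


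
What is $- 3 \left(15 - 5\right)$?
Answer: $-30$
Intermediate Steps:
$- 3 \left(15 - 5\right) = \left(-3\right) 10 = -30$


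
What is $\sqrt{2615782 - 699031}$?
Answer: $\sqrt{1916751} \approx 1384.5$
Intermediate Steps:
$\sqrt{2615782 - 699031} = \sqrt{1916751}$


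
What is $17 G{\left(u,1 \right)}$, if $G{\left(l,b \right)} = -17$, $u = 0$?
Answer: $-289$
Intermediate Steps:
$17 G{\left(u,1 \right)} = 17 \left(-17\right) = -289$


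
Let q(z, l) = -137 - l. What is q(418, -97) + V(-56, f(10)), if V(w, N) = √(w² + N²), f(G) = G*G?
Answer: -40 + 4*√821 ≈ 74.612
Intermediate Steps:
f(G) = G²
V(w, N) = √(N² + w²)
q(418, -97) + V(-56, f(10)) = (-137 - 1*(-97)) + √((10²)² + (-56)²) = (-137 + 97) + √(100² + 3136) = -40 + √(10000 + 3136) = -40 + √13136 = -40 + 4*√821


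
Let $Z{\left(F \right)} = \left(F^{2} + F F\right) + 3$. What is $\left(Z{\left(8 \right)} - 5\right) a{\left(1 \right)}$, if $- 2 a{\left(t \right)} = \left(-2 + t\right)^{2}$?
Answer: $-63$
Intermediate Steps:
$Z{\left(F \right)} = 3 + 2 F^{2}$ ($Z{\left(F \right)} = \left(F^{2} + F^{2}\right) + 3 = 2 F^{2} + 3 = 3 + 2 F^{2}$)
$a{\left(t \right)} = - \frac{\left(-2 + t\right)^{2}}{2}$
$\left(Z{\left(8 \right)} - 5\right) a{\left(1 \right)} = \left(\left(3 + 2 \cdot 8^{2}\right) - 5\right) \left(- \frac{\left(-2 + 1\right)^{2}}{2}\right) = \left(\left(3 + 2 \cdot 64\right) - 5\right) \left(- \frac{\left(-1\right)^{2}}{2}\right) = \left(\left(3 + 128\right) - 5\right) \left(\left(- \frac{1}{2}\right) 1\right) = \left(131 - 5\right) \left(- \frac{1}{2}\right) = 126 \left(- \frac{1}{2}\right) = -63$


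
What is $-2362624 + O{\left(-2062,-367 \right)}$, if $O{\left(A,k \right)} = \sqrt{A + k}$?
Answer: $-2362624 + i \sqrt{2429} \approx -2.3626 \cdot 10^{6} + 49.285 i$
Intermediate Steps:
$-2362624 + O{\left(-2062,-367 \right)} = -2362624 + \sqrt{-2062 - 367} = -2362624 + \sqrt{-2429} = -2362624 + i \sqrt{2429}$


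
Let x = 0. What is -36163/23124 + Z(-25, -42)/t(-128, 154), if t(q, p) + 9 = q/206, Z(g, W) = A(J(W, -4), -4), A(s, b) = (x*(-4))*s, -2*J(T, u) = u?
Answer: -36163/23124 ≈ -1.5639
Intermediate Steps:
J(T, u) = -u/2
A(s, b) = 0 (A(s, b) = (0*(-4))*s = 0*s = 0)
Z(g, W) = 0
t(q, p) = -9 + q/206
-36163/23124 + Z(-25, -42)/t(-128, 154) = -36163/23124 + 0/(-9 + (1/206)*(-128)) = -36163*1/23124 + 0/(-9 - 64/103) = -36163/23124 + 0/(-991/103) = -36163/23124 + 0*(-103/991) = -36163/23124 + 0 = -36163/23124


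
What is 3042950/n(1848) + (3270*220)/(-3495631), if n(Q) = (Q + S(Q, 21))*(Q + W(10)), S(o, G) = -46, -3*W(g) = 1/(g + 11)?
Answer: 259603465784475/366681634969613 ≈ 0.70798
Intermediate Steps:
W(g) = -1/(3*(11 + g)) (W(g) = -1/(3*(g + 11)) = -1/(3*(11 + g)))
n(Q) = (-46 + Q)*(-1/63 + Q) (n(Q) = (Q - 46)*(Q - 1/(33 + 3*10)) = (-46 + Q)*(Q - 1/(33 + 30)) = (-46 + Q)*(Q - 1/63) = (-46 + Q)*(-1/63 + Q))
3042950/n(1848) + (3270*220)/(-3495631) = 3042950/(46/63 + 1848**2 - 2899/63*1848) + (3270*220)/(-3495631) = 3042950/(46/63 + 3415104 - 255112/3) + 719400*(-1/3495631) = 3042950/(209794246/63) - 719400/3495631 = 3042950*(63/209794246) - 719400/3495631 = 95852925/104897123 - 719400/3495631 = 259603465784475/366681634969613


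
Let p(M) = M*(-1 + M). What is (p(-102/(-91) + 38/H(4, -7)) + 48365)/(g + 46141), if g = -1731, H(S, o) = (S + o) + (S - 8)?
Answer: 8177549/7505290 ≈ 1.0896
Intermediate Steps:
H(S, o) = -8 + o + 2*S (H(S, o) = (S + o) + (-8 + S) = -8 + o + 2*S)
(p(-102/(-91) + 38/H(4, -7)) + 48365)/(g + 46141) = ((-102/(-91) + 38/(-8 - 7 + 2*4))*(-1 + (-102/(-91) + 38/(-8 - 7 + 2*4))) + 48365)/(-1731 + 46141) = ((-102*(-1/91) + 38/(-8 - 7 + 8))*(-1 + (-102*(-1/91) + 38/(-8 - 7 + 8))) + 48365)/44410 = ((102/91 + 38/(-7))*(-1 + (102/91 + 38/(-7))) + 48365)*(1/44410) = ((102/91 + 38*(-⅐))*(-1 + (102/91 + 38*(-⅐))) + 48365)*(1/44410) = ((102/91 - 38/7)*(-1 + (102/91 - 38/7)) + 48365)*(1/44410) = (-56*(-1 - 56/13)/13 + 48365)*(1/44410) = (-56/13*(-69/13) + 48365)*(1/44410) = (3864/169 + 48365)*(1/44410) = (8177549/169)*(1/44410) = 8177549/7505290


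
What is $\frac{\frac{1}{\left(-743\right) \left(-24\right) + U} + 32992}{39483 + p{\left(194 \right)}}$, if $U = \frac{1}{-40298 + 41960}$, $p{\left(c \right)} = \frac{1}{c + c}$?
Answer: $\frac{379377403204216}{454017912312925} \approx 0.8356$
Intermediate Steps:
$p{\left(c \right)} = \frac{1}{2 c}$
$U = \frac{1}{1662} \approx 0.00060168$
$\frac{\frac{1}{\left(-743\right) \left(-24\right) + U} + 32992}{39483 + p{\left(194 \right)}} = \frac{\frac{1}{\left(-743\right) \left(-24\right) + \frac{1}{1662}} + 32992}{39483 + \frac{1}{2 \cdot 194}} = \frac{\frac{1}{17832 + \frac{1}{1662}} + 32992}{39483 + \frac{1}{2} \cdot \frac{1}{194}} = \frac{\frac{1}{\frac{29636785}{1662}} + 32992}{39483 + \frac{1}{388}} = \frac{\frac{1662}{29636785} + 32992}{\frac{15319405}{388}} = \frac{977776812382}{29636785} \cdot \frac{388}{15319405} = \frac{379377403204216}{454017912312925}$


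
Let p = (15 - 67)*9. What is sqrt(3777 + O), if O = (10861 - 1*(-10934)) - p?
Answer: 2*sqrt(6510) ≈ 161.37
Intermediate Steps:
p = -468 (p = -52*9 = -468)
O = 22263 (O = (10861 - 1*(-10934)) - 1*(-468) = (10861 + 10934) + 468 = 21795 + 468 = 22263)
sqrt(3777 + O) = sqrt(3777 + 22263) = sqrt(26040) = 2*sqrt(6510)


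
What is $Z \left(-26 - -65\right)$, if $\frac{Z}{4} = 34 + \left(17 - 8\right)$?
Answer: $6708$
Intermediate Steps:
$Z = 172$ ($Z = 4 \left(34 + \left(17 - 8\right)\right) = 4 \left(34 + 9\right) = 4 \cdot 43 = 172$)
$Z \left(-26 - -65\right) = 172 \left(-26 - -65\right) = 172 \left(-26 + 65\right) = 172 \cdot 39 = 6708$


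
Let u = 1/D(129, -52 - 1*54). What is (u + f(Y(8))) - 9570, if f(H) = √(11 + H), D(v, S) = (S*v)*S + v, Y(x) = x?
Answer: -13872413609/1449573 + √19 ≈ -9565.6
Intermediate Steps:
D(v, S) = v + v*S² (D(v, S) = v*S² + v = v + v*S²)
u = 1/1449573 (u = 1/(129*(1 + (-52 - 1*54)²)) = 1/(129*(1 + (-52 - 54)²)) = 1/(129*(1 + (-106)²)) = 1/(129*(1 + 11236)) = 1/(129*11237) = 1/1449573 ≈ 6.8986e-7)
(u + f(Y(8))) - 9570 = (1/1449573 + √(11 + 8)) - 9570 = (1/1449573 + √19) - 9570 = -13872413609/1449573 + √19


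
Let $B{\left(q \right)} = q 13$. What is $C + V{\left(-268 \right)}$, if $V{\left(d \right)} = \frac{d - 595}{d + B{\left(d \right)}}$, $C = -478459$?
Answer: $- \frac{1795177305}{3752} \approx -4.7846 \cdot 10^{5}$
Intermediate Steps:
$B{\left(q \right)} = 13 q$
$V{\left(d \right)} = \frac{-595 + d}{14 d}$ ($V{\left(d \right)} = \frac{d - 595}{d + 13 d} = \frac{-595 + d}{14 d}$)
$C + V{\left(-268 \right)} = -478459 + \frac{-595 - 268}{14 \left(-268\right)} = -478459 + \frac{1}{14} \left(- \frac{1}{268}\right) \left(-863\right) = -478459 + \frac{863}{3752} = - \frac{1795177305}{3752}$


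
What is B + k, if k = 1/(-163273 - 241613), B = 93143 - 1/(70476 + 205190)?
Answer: 2598999495217579/27903326019 ≈ 93143.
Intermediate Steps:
B = 25676358237/275666 (B = 93143 - 1/275666 = 25676358237/275666 ≈ 93143.)
k = -1/404886 (k = 1/(-404886) = -1/404886 ≈ -2.4698e-6)
B + k = 25676358237/275666 - 1/404886 = 2598999495217579/27903326019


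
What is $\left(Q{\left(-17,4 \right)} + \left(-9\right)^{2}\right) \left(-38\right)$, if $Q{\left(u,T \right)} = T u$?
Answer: $-494$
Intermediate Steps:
$\left(Q{\left(-17,4 \right)} + \left(-9\right)^{2}\right) \left(-38\right) = \left(4 \left(-17\right) + \left(-9\right)^{2}\right) \left(-38\right) = \left(-68 + 81\right) \left(-38\right) = 13 \left(-38\right) = -494$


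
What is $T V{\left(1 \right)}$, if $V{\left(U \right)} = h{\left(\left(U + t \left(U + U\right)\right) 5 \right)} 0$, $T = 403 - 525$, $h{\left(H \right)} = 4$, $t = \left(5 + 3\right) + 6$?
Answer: $0$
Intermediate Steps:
$t = 14$ ($t = 8 + 6 = 14$)
$T = -122$
$V{\left(U \right)} = 0$ ($V{\left(U \right)} = 4 \cdot 0 = 0$)
$T V{\left(1 \right)} = \left(-122\right) 0 = 0$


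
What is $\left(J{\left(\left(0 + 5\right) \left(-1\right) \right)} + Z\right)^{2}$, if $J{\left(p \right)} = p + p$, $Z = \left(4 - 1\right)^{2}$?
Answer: $1$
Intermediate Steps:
$Z = 9$ ($Z = 3^{2} = 9$)
$J{\left(p \right)} = 2 p$
$\left(J{\left(\left(0 + 5\right) \left(-1\right) \right)} + Z\right)^{2} = \left(2 \left(0 + 5\right) \left(-1\right) + 9\right)^{2} = \left(2 \cdot 5 \left(-1\right) + 9\right)^{2} = \left(2 \left(-5\right) + 9\right)^{2} = \left(-10 + 9\right)^{2} = \left(-1\right)^{2} = 1$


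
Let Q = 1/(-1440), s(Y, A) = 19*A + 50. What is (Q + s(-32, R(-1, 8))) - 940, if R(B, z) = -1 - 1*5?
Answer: -1445761/1440 ≈ -1004.0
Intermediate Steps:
R(B, z) = -6 (R(B, z) = -1 - 5 = -6)
s(Y, A) = 50 + 19*A
Q = -1/1440 ≈ -0.00069444
(Q + s(-32, R(-1, 8))) - 940 = (-1/1440 + (50 + 19*(-6))) - 940 = (-1/1440 + (50 - 114)) - 940 = (-1/1440 - 64) - 940 = -92161/1440 - 940 = -1445761/1440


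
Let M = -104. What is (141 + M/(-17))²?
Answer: 6255001/289 ≈ 21644.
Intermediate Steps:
(141 + M/(-17))² = (141 - 104/(-17))² = (141 - 104*(-1/17))² = (141 + 104/17)² = (2501/17)² = 6255001/289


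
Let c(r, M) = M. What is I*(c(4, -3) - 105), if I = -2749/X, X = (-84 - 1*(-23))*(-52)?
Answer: 74223/793 ≈ 93.598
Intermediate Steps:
X = 3172 (X = (-84 + 23)*(-52) = -61*(-52) = 3172)
I = -2749/3172 ≈ -0.86665
I*(c(4, -3) - 105) = -2749*(-3 - 105)/3172 = -2749/3172*(-108) = 74223/793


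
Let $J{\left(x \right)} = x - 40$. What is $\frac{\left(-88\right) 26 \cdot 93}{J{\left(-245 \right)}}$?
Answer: $\frac{70928}{95} \approx 746.61$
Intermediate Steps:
$J{\left(x \right)} = -40 + x$
$\frac{\left(-88\right) 26 \cdot 93}{J{\left(-245 \right)}} = \frac{\left(-88\right) 26 \cdot 93}{-40 - 245} = \frac{\left(-2288\right) 93}{-285} = \left(-212784\right) \left(- \frac{1}{285}\right) = \frac{70928}{95}$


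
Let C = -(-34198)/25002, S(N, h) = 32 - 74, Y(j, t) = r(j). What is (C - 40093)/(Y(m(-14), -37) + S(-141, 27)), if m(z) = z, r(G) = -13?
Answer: 501185494/687555 ≈ 728.94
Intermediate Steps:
Y(j, t) = -13
S(N, h) = -42
C = 17099/12501 (C = -(-34198)/25002 = -1*(-17099/12501) = 17099/12501 ≈ 1.3678)
(C - 40093)/(Y(m(-14), -37) + S(-141, 27)) = (17099/12501 - 40093)/(-13 - 42) = -501185494/12501/(-55) = -501185494/12501*(-1/55) = 501185494/687555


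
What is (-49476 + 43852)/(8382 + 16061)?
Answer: -5624/24443 ≈ -0.23009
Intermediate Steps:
(-49476 + 43852)/(8382 + 16061) = -5624/24443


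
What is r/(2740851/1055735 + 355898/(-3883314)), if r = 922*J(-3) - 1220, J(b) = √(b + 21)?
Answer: -625211952132975/1283481385648 + 2834977474753785*√2/2566962771296 ≈ 1074.7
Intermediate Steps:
J(b) = √(21 + b)
r = -1220 + 2766*√2 (r = 922*√(21 - 3) - 1220 = 922*√18 - 1220 = 922*(3*√2) - 1220 = 2766*√2 - 1220 = -1220 + 2766*√2 ≈ 2691.7)
r/(2740851/1055735 + 355898/(-3883314)) = (-1220 + 2766*√2)/(2740851/1055735 + 355898/(-3883314)) = (-1220 + 2766*√2)/(2740851*(1/1055735) + 355898*(-1/3883314)) = (-1220 + 2766*√2)/(2740851/1055735 - 177949/1941657) = (-1220 + 2766*√2)/(5133925542592/2049875252895) = (-1220 + 2766*√2)*(2049875252895/5133925542592) = -625211952132975/1283481385648 + 2834977474753785*√2/2566962771296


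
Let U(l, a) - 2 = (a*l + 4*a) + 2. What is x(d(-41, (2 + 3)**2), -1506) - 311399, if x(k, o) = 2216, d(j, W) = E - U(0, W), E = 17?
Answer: -309183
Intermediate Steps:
U(l, a) = 4 + 4*a + a*l (U(l, a) = 2 + ((a*l + 4*a) + 2) = 2 + ((4*a + a*l) + 2) = 2 + (2 + 4*a + a*l) = 4 + 4*a + a*l)
d(j, W) = 13 - 4*W (d(j, W) = 17 - (4 + 4*W + W*0) = 17 - (4 + 4*W + 0) = 17 - (4 + 4*W) = 17 + (-4 - 4*W) = 13 - 4*W)
x(d(-41, (2 + 3)**2), -1506) - 311399 = 2216 - 311399 = -309183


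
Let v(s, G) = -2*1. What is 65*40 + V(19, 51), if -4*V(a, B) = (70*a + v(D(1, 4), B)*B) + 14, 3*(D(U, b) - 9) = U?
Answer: 4579/2 ≈ 2289.5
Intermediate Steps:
D(U, b) = 9 + U/3
v(s, G) = -2
V(a, B) = -7/2 + B/2 - 35*a/2 (V(a, B) = -((70*a - 2*B) + 14)/4 = -((-2*B + 70*a) + 14)/4 = -(14 - 2*B + 70*a)/4 = -7/2 + B/2 - 35*a/2)
65*40 + V(19, 51) = 65*40 + (-7/2 + (½)*51 - 35/2*19) = 2600 + (-7/2 + 51/2 - 665/2) = 2600 - 621/2 = 4579/2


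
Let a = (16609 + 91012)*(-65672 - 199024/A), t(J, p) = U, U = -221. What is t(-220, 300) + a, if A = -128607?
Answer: -908932542787627/128607 ≈ -7.0675e+9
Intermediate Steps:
t(J, p) = -221
a = -908932514365480/128607 (a = (16609 + 91012)*(-65672 - 199024/(-128607)) = 107621*(-65672 - 199024*(-1/128607)) = 107621*(-65672 + 199024/128607) = 107621*(-8445679880/128607) = -908932514365480/128607 ≈ -7.0675e+9)
t(-220, 300) + a = -221 - 908932514365480/128607 = -908932542787627/128607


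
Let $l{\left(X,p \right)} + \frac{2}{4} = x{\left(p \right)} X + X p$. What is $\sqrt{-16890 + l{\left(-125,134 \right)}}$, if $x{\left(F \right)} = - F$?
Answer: $\frac{i \sqrt{67562}}{2} \approx 129.96 i$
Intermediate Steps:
$l{\left(X,p \right)} = - \frac{1}{2}$ ($l{\left(X,p \right)} = - \frac{1}{2} + \left(- p X + X p\right) = - \frac{1}{2} + \left(- X p + X p\right) = - \frac{1}{2} + 0 = - \frac{1}{2}$)
$\sqrt{-16890 + l{\left(-125,134 \right)}} = \sqrt{-16890 - \frac{1}{2}} = \sqrt{- \frac{33781}{2}} = \frac{i \sqrt{67562}}{2}$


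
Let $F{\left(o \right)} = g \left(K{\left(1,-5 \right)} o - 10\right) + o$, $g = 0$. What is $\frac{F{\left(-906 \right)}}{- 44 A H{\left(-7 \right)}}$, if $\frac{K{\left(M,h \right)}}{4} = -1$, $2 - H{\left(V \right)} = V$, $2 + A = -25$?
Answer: $- \frac{151}{1782} \approx -0.084736$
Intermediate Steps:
$A = -27$ ($A = -2 - 25 = -27$)
$H{\left(V \right)} = 2 - V$
$K{\left(M,h \right)} = -4$ ($K{\left(M,h \right)} = 4 \left(-1\right) = -4$)
$F{\left(o \right)} = o$ ($F{\left(o \right)} = 0 \left(- 4 o - 10\right) + o = 0 \left(-10 - 4 o\right) + o = 0 + o = o$)
$\frac{F{\left(-906 \right)}}{- 44 A H{\left(-7 \right)}} = - \frac{906}{\left(-44\right) \left(-27\right) \left(2 - -7\right)} = - \frac{906}{1188 \left(2 + 7\right)} = - \frac{906}{1188 \cdot 9} = - \frac{906}{10692} = \left(-906\right) \frac{1}{10692} = - \frac{151}{1782}$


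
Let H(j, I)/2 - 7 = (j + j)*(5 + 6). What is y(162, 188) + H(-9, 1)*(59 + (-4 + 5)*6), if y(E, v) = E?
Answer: -24668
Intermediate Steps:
H(j, I) = 14 + 44*j (H(j, I) = 14 + 2*((j + j)*(5 + 6)) = 14 + 2*((2*j)*11) = 14 + 2*(22*j) = 14 + 44*j)
y(162, 188) + H(-9, 1)*(59 + (-4 + 5)*6) = 162 + (14 + 44*(-9))*(59 + (-4 + 5)*6) = 162 + (14 - 396)*(59 + 1*6) = 162 - 382*(59 + 6) = 162 - 382*65 = 162 - 24830 = -24668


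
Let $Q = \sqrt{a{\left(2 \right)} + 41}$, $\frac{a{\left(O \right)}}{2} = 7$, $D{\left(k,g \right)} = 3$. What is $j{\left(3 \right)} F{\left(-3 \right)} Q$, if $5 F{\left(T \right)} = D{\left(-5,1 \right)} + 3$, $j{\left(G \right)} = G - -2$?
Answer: $6 \sqrt{55} \approx 44.497$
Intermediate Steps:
$j{\left(G \right)} = 2 + G$ ($j{\left(G \right)} = G + 2 = 2 + G$)
$F{\left(T \right)} = \frac{6}{5}$ ($F{\left(T \right)} = \frac{3 + 3}{5} = \frac{1}{5} \cdot 6 = \frac{6}{5}$)
$a{\left(O \right)} = 14$ ($a{\left(O \right)} = 2 \cdot 7 = 14$)
$Q = \sqrt{55}$ ($Q = \sqrt{14 + 41} = \sqrt{55} \approx 7.4162$)
$j{\left(3 \right)} F{\left(-3 \right)} Q = \left(2 + 3\right) \frac{6}{5} \sqrt{55} = 5 \cdot \frac{6}{5} \sqrt{55} = 6 \sqrt{55}$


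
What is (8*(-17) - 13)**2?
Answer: 22201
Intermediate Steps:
(8*(-17) - 13)**2 = (-136 - 13)**2 = (-149)**2 = 22201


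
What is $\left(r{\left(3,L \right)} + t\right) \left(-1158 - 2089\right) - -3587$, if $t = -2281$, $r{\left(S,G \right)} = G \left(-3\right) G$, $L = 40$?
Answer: $22995594$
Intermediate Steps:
$r{\left(S,G \right)} = - 3 G^{2}$ ($r{\left(S,G \right)} = - 3 G G = - 3 G^{2}$)
$\left(r{\left(3,L \right)} + t\right) \left(-1158 - 2089\right) - -3587 = \left(- 3 \cdot 40^{2} - 2281\right) \left(-1158 - 2089\right) - -3587 = \left(\left(-3\right) 1600 - 2281\right) \left(-3247\right) + 3587 = \left(-4800 - 2281\right) \left(-3247\right) + 3587 = \left(-7081\right) \left(-3247\right) + 3587 = 22992007 + 3587 = 22995594$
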